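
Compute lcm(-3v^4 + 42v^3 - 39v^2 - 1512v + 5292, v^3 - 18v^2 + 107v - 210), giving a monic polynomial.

v^5 - 19v^4 + 83v^3 + 439v^2 - 4284v + 8820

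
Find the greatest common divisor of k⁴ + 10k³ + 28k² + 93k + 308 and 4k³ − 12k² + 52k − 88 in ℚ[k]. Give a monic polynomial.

Repeated division with remainder:
  k⁴ + 10k³ + 28k² + 93k + 308 = ((1/4)k + 13/4)(4k³ − 12k² + 52k − 88) + (54k² − 54k + 594)
  4k³ − 12k² + 52k − 88 = ((2/27)k − 4/27)(54k² − 54k + 594) + (0)
Last nonzero remainder: 54k² − 54k + 594. Dividing through by 54 gives the monic gcd k² − k + 11.

k² − k + 11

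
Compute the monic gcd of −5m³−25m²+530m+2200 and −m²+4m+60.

Apply the Euclidean algorithm:
  −5m³−25m²+530m+2200 = (5m+45)(−m²+4m+60) + (50m−500)
  −m²+4m+60 = (−(1/50)m−3/25)(50m−500) + (0)
Last nonzero remainder: 50m−500. Dividing through by 50 gives the monic gcd m−10.

m−10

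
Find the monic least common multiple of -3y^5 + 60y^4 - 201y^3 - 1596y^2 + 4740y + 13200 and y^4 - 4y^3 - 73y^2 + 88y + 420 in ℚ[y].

Repeated division with remainder:
  -3y^5 + 60y^4 - 201y^3 - 1596y^2 + 4740y + 13200 = (-3y + 48)(y^4 - 4y^3 - 73y^2 + 88y + 420) + (-228y^3 + 2172y^2 + 1776y - 6960)
  y^4 - 4y^3 - 73y^2 + 88y + 420 = (-(1/228)y - 35/1444)(-228y^3 + 2172y^2 + 1776y - 6960) + (-(4536/361)y^2 + (36288/361)y + 90720/361)
  -228y^3 + 2172y^2 + 1776y - 6960 = ((6859/378)y - 10469/378)(-(4536/361)y^2 + (36288/361)y + 90720/361) + (0)
Last nonzero remainder: -(4536/361)y^2 + (36288/361)y + 90720/361. Dividing through by -4536/361 gives the monic gcd y^2 - 8y - 20.
Then lcm(f, g) = f·g / gcd(f, g); expanding and making the result monic gives the answer.

y^7 - 16y^6 - 34y^5 + 1220y^4 - 859y^3 - 21892y^2 + 15580y + 92400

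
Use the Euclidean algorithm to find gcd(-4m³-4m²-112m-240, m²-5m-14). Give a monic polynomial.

By polynomial division,
  -4m³-4m²-112m-240 = (-4m-24)(m²-5m-14) + (-288m-576)
  m²-5m-14 = (-(1/288)m+7/288)(-288m-576) + (0)
Last nonzero remainder: -288m-576. Dividing through by -288 gives the monic gcd m+2.

m+2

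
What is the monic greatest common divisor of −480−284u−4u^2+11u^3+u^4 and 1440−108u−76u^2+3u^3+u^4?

−240−22u+9u^2+u^3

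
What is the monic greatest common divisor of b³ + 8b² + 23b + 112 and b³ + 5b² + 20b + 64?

b² + b + 16

By polynomial division,
  b³ + 8b² + 23b + 112 = (b³ + 5b² + 20b + 64) + (3b² + 3b + 48)
  b³ + 5b² + 20b + 64 = ((1/3)b + 4/3)(3b² + 3b + 48) + (0)
Last nonzero remainder: 3b² + 3b + 48. Dividing through by 3 gives the monic gcd b² + b + 16.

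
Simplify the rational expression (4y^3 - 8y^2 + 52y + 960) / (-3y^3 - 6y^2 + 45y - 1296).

(-4y - 20)/(3y + 27)

Euclidean algorithm in ℚ[y]:
  4y^3 - 8y^2 + 52y + 960 = (-4/3)(-3y^3 - 6y^2 + 45y - 1296) + (-16y^2 + 112y - 768)
  -3y^3 - 6y^2 + 45y - 1296 = ((3/16)y + 27/16)(-16y^2 + 112y - 768) + (0)
Last nonzero remainder: -16y^2 + 112y - 768. Dividing through by -16 gives the monic gcd y^2 - 7y + 48.
Cancel y^2 - 7y + 48 from numerator and denominator to get the reduced form.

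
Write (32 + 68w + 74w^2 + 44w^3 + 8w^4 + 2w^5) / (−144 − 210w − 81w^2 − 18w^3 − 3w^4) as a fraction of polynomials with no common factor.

Euclidean algorithm in ℚ[w]:
  2w^5 + 8w^4 + 44w^3 + 74w^2 + 68w + 32 = (−(2/3)w + 4/3)(−3w^4 − 18w^3 − 81w^2 − 210w − 144) + (14w^3 + 42w^2 + 252w + 224)
  −3w^4 − 18w^3 − 81w^2 − 210w − 144 = (−(3/14)w − 9/14)(14w^3 + 42w^2 + 252w + 224) + (0)
Last nonzero remainder: 14w^3 + 42w^2 + 252w + 224. Dividing through by 14 gives the monic gcd w^3 + 3w^2 + 18w + 16.
Cancel w^3 + 3w^2 + 18w + 16 from numerator and denominator to get the reduced form.

(−2 − 2w − 2w^2)/(9 + 3w)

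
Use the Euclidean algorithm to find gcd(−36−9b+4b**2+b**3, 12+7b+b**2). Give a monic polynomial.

Repeated division with remainder:
  b**3+4b**2−9b−36 = (b−3)(b**2+7b+12) + (0)
The last nonzero remainder b**2+7b+12 is already monic.

12+7b+b**2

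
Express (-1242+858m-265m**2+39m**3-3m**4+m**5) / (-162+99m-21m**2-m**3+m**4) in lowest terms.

Repeated division with remainder:
  m**5-3m**4+39m**3-265m**2+858m-1242 = (m-2)(m**4-m**3-21m**2+99m-162) + (58m**3-406m**2+1218m-1566)
  m**4-m**3-21m**2+99m-162 = ((1/58)m+3/29)(58m**3-406m**2+1218m-1566) + (0)
Last nonzero remainder: 58m**3-406m**2+1218m-1566. Dividing through by 58 gives the monic gcd m**3-7m**2+21m-27.
Cancel m**3-7m**2+21m-27 from numerator and denominator to get the reduced form.

(46+4m+m**2)/(6+m)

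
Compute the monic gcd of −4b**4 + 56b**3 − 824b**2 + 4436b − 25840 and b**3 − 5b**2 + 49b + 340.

Repeated division with remainder:
  −4b**4 + 56b**3 − 824b**2 + 4436b − 25840 = (−4b + 36)(b**3 − 5b**2 + 49b + 340) + (−448b**2 + 4032b − 38080)
  b**3 − 5b**2 + 49b + 340 = (−(1/448)b − 1/112)(−448b**2 + 4032b − 38080) + (0)
Last nonzero remainder: −448b**2 + 4032b − 38080. Dividing through by −448 gives the monic gcd b**2 − 9b + 85.

b**2 − 9b + 85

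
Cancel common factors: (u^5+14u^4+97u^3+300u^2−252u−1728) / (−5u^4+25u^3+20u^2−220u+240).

(−u^3−13u^2−90u−288)/(5u^2−30u+40)

Repeated division with remainder:
  u^5+14u^4+97u^3+300u^2−252u−1728 = (−(1/5)u−19/5)(−5u^4+25u^3+20u^2−220u+240) + (196u^3+332u^2−1040u−816)
  −5u^4+25u^3+20u^2−220u+240 = (−(5/196)u+410/2401)(196u^3+332u^2−1040u−816) + (−(151800/2401)u^2−(151800/2401)u+910800/2401)
  196u^3+332u^2−1040u−816 = (−(117649/37950)u−40817/18975)(−(151800/2401)u^2−(151800/2401)u+910800/2401) + (0)
Last nonzero remainder: −(151800/2401)u^2−(151800/2401)u+910800/2401. Dividing through by −151800/2401 gives the monic gcd u^2+u−6.
Cancel u^2+u−6 from numerator and denominator to get the reduced form.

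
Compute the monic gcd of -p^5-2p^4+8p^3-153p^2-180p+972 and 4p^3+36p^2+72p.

p^2+9p+18

Repeated division with remainder:
  -p^5-2p^4+8p^3-153p^2-180p+972 = (-(1/4)p^2+(7/4)p-37/4)(4p^3+36p^2+72p) + (54p^2+486p+972)
  4p^3+36p^2+72p = ((2/27)p)(54p^2+486p+972) + (0)
Last nonzero remainder: 54p^2+486p+972. Dividing through by 54 gives the monic gcd p^2+9p+18.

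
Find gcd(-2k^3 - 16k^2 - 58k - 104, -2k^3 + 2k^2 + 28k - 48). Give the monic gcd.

Apply the Euclidean algorithm:
  -2k^3 - 16k^2 - 58k - 104 = (-2k^3 + 2k^2 + 28k - 48) + (-18k^2 - 86k - 56)
  -2k^3 + 2k^2 + 28k - 48 = ((1/9)k - 52/81)(-18k^2 - 86k - 56) + (-(1700/81)k - 6800/81)
  -18k^2 - 86k - 56 = ((729/850)k + 567/850)(-(1700/81)k - 6800/81) + (0)
Last nonzero remainder: -(1700/81)k - 6800/81. Dividing through by -1700/81 gives the monic gcd k + 4.

k + 4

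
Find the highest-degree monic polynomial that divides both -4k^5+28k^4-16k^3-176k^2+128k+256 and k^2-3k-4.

k^2-3k-4

Apply the Euclidean algorithm:
  -4k^5+28k^4-16k^3-176k^2+128k+256 = (-4k^3+16k^2+16k-64)(k^2-3k-4) + (0)
The last nonzero remainder k^2-3k-4 is already monic.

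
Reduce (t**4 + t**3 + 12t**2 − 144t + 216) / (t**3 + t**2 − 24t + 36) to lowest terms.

(t**2 + 6t + 36)/(t + 6)

Apply the Euclidean algorithm:
  t**4 + t**3 + 12t**2 − 144t + 216 = (t)(t**3 + t**2 − 24t + 36) + (36t**2 − 180t + 216)
  t**3 + t**2 − 24t + 36 = ((1/36)t + 1/6)(36t**2 − 180t + 216) + (0)
Last nonzero remainder: 36t**2 − 180t + 216. Dividing through by 36 gives the monic gcd t**2 − 5t + 6.
Cancel t**2 − 5t + 6 from numerator and denominator to get the reduced form.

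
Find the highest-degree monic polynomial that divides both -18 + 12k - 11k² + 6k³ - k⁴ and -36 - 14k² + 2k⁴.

By polynomial division,
  -k⁴ + 6k³ - 11k² + 12k - 18 = (-1/2)(2k⁴ - 14k² - 36) + (6k³ - 18k² + 12k - 36)
  2k⁴ - 14k² - 36 = ((1/3)k + 1)(6k³ - 18k² + 12k - 36) + (0)
Last nonzero remainder: 6k³ - 18k² + 12k - 36. Dividing through by 6 gives the monic gcd k³ - 3k² + 2k - 6.

-6 + 2k - 3k² + k³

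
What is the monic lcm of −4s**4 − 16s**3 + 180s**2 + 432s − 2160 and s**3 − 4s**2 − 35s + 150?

s**5 − s**4 − 65s**3 + 117s**2 + 1080s − 2700

By polynomial division,
  −4s**4 − 16s**3 + 180s**2 + 432s − 2160 = (−4s − 32)(s**3 − 4s**2 − 35s + 150) + (−88s**2 − 88s + 2640)
  s**3 − 4s**2 − 35s + 150 = (−(1/88)s + 5/88)(−88s**2 − 88s + 2640) + (0)
Last nonzero remainder: −88s**2 − 88s + 2640. Dividing through by −88 gives the monic gcd s**2 + s − 30.
Then lcm(f, g) = f·g / gcd(f, g); expanding and making the result monic gives the answer.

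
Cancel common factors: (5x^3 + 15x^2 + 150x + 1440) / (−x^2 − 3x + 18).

(−5x^2 + 15x − 240)/(x − 3)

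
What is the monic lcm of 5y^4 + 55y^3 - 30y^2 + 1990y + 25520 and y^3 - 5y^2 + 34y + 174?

y^5 + 14y^4 + 27y^3 + 380y^2 + 6298y + 15312

Repeated division with remainder:
  5y^4 + 55y^3 - 30y^2 + 1990y + 25520 = (5y + 80)(y^3 - 5y^2 + 34y + 174) + (200y^2 - 1600y + 11600)
  y^3 - 5y^2 + 34y + 174 = ((1/200)y + 3/200)(200y^2 - 1600y + 11600) + (0)
Last nonzero remainder: 200y^2 - 1600y + 11600. Dividing through by 200 gives the monic gcd y^2 - 8y + 58.
Then lcm(f, g) = f·g / gcd(f, g); expanding and making the result monic gives the answer.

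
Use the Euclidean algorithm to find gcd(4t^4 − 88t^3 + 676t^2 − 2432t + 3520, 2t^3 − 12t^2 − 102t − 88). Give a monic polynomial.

Apply the Euclidean algorithm:
  4t^4 − 88t^3 + 676t^2 − 2432t + 3520 = (2t − 32)(2t^3 − 12t^2 − 102t − 88) + (496t^2 − 5520t + 704)
  2t^3 − 12t^2 − 102t − 88 = ((1/248)t + 159/7688)(496t^2 − 5520t + 704) + ((8960/961)t − 98560/961)
  496t^2 − 5520t + 704 = ((29791/560)t − 961/140)((8960/961)t − 98560/961) + (0)
Last nonzero remainder: (8960/961)t − 98560/961. Dividing through by 8960/961 gives the monic gcd t − 11.

t − 11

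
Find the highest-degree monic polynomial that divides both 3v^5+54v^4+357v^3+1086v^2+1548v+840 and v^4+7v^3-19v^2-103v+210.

Repeated division with remainder:
  3v^5+54v^4+357v^3+1086v^2+1548v+840 = (3v+33)(v^4+7v^3-19v^2-103v+210) + (183v^3+2022v^2+4317v-6090)
  v^4+7v^3-19v^2-103v+210 = ((1/183)v-247/11163)(183v^3+2022v^2+4317v-6090) + ((8000/3721)v^2+(96000/3721)v+280000/3721)
  183v^3+2022v^2+4317v-6090 = ((680943/8000)v-323727/4000)((8000/3721)v^2+(96000/3721)v+280000/3721) + (0)
Last nonzero remainder: (8000/3721)v^2+(96000/3721)v+280000/3721. Dividing through by 8000/3721 gives the monic gcd v^2+12v+35.

v^2+12v+35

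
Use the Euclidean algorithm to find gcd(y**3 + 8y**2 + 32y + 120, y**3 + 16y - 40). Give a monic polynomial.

y**2 + 2y + 20

By polynomial division,
  y**3 + 8y**2 + 32y + 120 = (y**3 + 16y - 40) + (8y**2 + 16y + 160)
  y**3 + 16y - 40 = ((1/8)y - 1/4)(8y**2 + 16y + 160) + (0)
Last nonzero remainder: 8y**2 + 16y + 160. Dividing through by 8 gives the monic gcd y**2 + 2y + 20.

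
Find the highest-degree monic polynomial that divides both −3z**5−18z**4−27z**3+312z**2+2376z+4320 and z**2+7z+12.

z**2+7z+12

Euclidean algorithm in ℚ[z]:
  −3z**5−18z**4−27z**3+312z**2+2376z+4320 = (−3z**3+3z**2−12z+360)(z**2+7z+12) + (0)
The last nonzero remainder z**2+7z+12 is already monic.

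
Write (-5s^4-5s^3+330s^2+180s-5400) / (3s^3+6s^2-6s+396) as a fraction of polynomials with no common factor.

(-5s^3+25s^2+180s-900)/(3s^2-12s+66)

Repeated division with remainder:
  -5s^4-5s^3+330s^2+180s-5400 = (-(5/3)s+5/3)(3s^3+6s^2-6s+396) + (310s^2+850s-6060)
  3s^3+6s^2-6s+396 = ((3/310)s-69/9610)(310s^2+850s-6060) + ((56457/961)s+338742/961)
  310s^2+850s-6060 = ((297910/56457)s-970610/56457)((56457/961)s+338742/961) + (0)
Last nonzero remainder: (56457/961)s+338742/961. Dividing through by 56457/961 gives the monic gcd s+6.
Cancel s+6 from numerator and denominator to get the reduced form.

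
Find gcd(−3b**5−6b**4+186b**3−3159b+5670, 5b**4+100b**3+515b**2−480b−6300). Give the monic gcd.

Euclidean algorithm in ℚ[b]:
  −3b**5−6b**4+186b**3−3159b+5670 = (−(3/5)b+54/5)(5b**4+100b**3+515b**2−480b−6300) + (−585b**3−5850b**2−1755b+73710)
  5b**4+100b**3+515b**2−480b−6300 = (−(1/117)b−10/117)(−585b**3−5850b**2−1755b+73710) + (0)
Last nonzero remainder: −585b**3−5850b**2−1755b+73710. Dividing through by −585 gives the monic gcd b**3+10b**2+3b−126.

b**3+10b**2+3b−126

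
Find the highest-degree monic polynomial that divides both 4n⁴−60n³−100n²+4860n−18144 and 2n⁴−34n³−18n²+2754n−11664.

By polynomial division,
  4n⁴−60n³−100n²+4860n−18144 = (2)(2n⁴−34n³−18n²+2754n−11664) + (8n³−64n²−648n+5184)
  2n⁴−34n³−18n²+2754n−11664 = ((1/4)n−9/4)(8n³−64n²−648n+5184) + (0)
Last nonzero remainder: 8n³−64n²−648n+5184. Dividing through by 8 gives the monic gcd n³−8n²−81n+648.

n³−8n²−81n+648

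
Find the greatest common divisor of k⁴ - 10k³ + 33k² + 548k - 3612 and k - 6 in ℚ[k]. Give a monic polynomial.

k - 6

By polynomial division,
  k⁴ - 10k³ + 33k² + 548k - 3612 = (k³ - 4k² + 9k + 602)(k - 6) + (0)
The last nonzero remainder k - 6 is already monic.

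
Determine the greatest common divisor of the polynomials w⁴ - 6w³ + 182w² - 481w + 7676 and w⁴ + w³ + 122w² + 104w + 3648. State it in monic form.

Repeated division with remainder:
  w⁴ - 6w³ + 182w² - 481w + 7676 = (w⁴ + w³ + 122w² + 104w + 3648) + (-7w³ + 60w² - 585w + 4028)
  w⁴ + w³ + 122w² + 104w + 3648 = (-(1/7)w - 67/49)(-7w³ + 60w² - 585w + 4028) + ((5903/49)w² - (5903/49)w + 448628/49)
  -7w³ + 60w² - 585w + 4028 = (-(343/5903)w + 2597/5903)((5903/49)w² - (5903/49)w + 448628/49) + (0)
Last nonzero remainder: (5903/49)w² - (5903/49)w + 448628/49. Dividing through by 5903/49 gives the monic gcd w² - w + 76.

w² - w + 76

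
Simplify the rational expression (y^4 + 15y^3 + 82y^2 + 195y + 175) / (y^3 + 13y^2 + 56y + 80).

(y^3 + 10y^2 + 32y + 35)/(y^2 + 8y + 16)

Repeated division with remainder:
  y^4 + 15y^3 + 82y^2 + 195y + 175 = (y + 2)(y^3 + 13y^2 + 56y + 80) + (3y + 15)
  y^3 + 13y^2 + 56y + 80 = ((1/3)y^2 + (8/3)y + 16/3)(3y + 15) + (0)
Last nonzero remainder: 3y + 15. Dividing through by 3 gives the monic gcd y + 5.
Cancel y + 5 from numerator and denominator to get the reduced form.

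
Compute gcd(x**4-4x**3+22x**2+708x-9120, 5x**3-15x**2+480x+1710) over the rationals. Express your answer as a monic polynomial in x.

By polynomial division,
  x**4-4x**3+22x**2+708x-9120 = ((1/5)x-1/5)(5x**3-15x**2+480x+1710) + (-77x**2+462x-8778)
  5x**3-15x**2+480x+1710 = (-(5/77)x-15/77)(-77x**2+462x-8778) + (0)
Last nonzero remainder: -77x**2+462x-8778. Dividing through by -77 gives the monic gcd x**2-6x+114.

x**2-6x+114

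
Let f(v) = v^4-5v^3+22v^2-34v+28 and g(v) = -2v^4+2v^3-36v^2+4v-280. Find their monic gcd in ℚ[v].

v^2-3v+14

Repeated division with remainder:
  v^4-5v^3+22v^2-34v+28 = (-1/2)(-2v^4+2v^3-36v^2+4v-280) + (-4v^3+4v^2-32v-112)
  -2v^4+2v^3-36v^2+4v-280 = ((1/2)v)(-4v^3+4v^2-32v-112) + (-20v^2+60v-280)
  -4v^3+4v^2-32v-112 = ((1/5)v+2/5)(-20v^2+60v-280) + (0)
Last nonzero remainder: -20v^2+60v-280. Dividing through by -20 gives the monic gcd v^2-3v+14.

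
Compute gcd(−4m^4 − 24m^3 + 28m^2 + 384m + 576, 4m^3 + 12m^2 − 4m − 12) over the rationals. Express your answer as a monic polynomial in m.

m + 3

Repeated division with remainder:
  −4m^4 − 24m^3 + 28m^2 + 384m + 576 = (−m − 3)(4m^3 + 12m^2 − 4m − 12) + (60m^2 + 360m + 540)
  4m^3 + 12m^2 − 4m − 12 = ((1/15)m − 1/5)(60m^2 + 360m + 540) + (32m + 96)
  60m^2 + 360m + 540 = ((15/8)m + 45/8)(32m + 96) + (0)
Last nonzero remainder: 32m + 96. Dividing through by 32 gives the monic gcd m + 3.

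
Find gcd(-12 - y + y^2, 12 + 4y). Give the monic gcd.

Repeated division with remainder:
  y^2 - y - 12 = ((1/4)y - 1)(4y + 12) + (0)
Last nonzero remainder: 4y + 12. Dividing through by 4 gives the monic gcd y + 3.

3 + y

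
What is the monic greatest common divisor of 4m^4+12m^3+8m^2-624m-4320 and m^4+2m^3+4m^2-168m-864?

Apply the Euclidean algorithm:
  4m^4+12m^3+8m^2-624m-4320 = (4)(m^4+2m^3+4m^2-168m-864) + (4m^3-8m^2+48m-864)
  m^4+2m^3+4m^2-168m-864 = ((1/4)m+1)(4m^3-8m^2+48m-864) + (0)
Last nonzero remainder: 4m^3-8m^2+48m-864. Dividing through by 4 gives the monic gcd m^3-2m^2+12m-216.

m^3-2m^2+12m-216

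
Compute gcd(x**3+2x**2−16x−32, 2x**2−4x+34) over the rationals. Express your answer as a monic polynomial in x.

Euclidean algorithm in ℚ[x]:
  x**3+2x**2−16x−32 = ((1/2)x+2)(2x**2−4x+34) + (−25x−100)
  2x**2−4x+34 = (−(2/25)x+12/25)(−25x−100) + (82)
  −25x−100 = (−(25/82)x−50/41)(82) + (0)
The last nonzero remainder is the constant 82, so the polynomials are coprime and gcd = 1.

1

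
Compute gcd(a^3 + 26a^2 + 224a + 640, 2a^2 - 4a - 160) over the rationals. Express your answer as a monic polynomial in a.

a + 8

Euclidean algorithm in ℚ[a]:
  a^3 + 26a^2 + 224a + 640 = ((1/2)a + 14)(2a^2 - 4a - 160) + (360a + 2880)
  2a^2 - 4a - 160 = ((1/180)a - 1/18)(360a + 2880) + (0)
Last nonzero remainder: 360a + 2880. Dividing through by 360 gives the monic gcd a + 8.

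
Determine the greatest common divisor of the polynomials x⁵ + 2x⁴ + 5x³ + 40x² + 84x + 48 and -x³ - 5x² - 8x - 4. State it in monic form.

x³ + 5x² + 8x + 4

By polynomial division,
  x⁵ + 2x⁴ + 5x³ + 40x² + 84x + 48 = (-x² + 3x - 12)(-x³ - 5x² - 8x - 4) + (0)
Last nonzero remainder: -x³ - 5x² - 8x - 4. Dividing through by -1 gives the monic gcd x³ + 5x² + 8x + 4.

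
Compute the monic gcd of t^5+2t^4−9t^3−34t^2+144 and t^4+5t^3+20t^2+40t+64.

t^2+4t+8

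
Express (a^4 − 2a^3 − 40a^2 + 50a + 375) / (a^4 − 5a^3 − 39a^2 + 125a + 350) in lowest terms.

Apply the Euclidean algorithm:
  a^4 − 2a^3 − 40a^2 + 50a + 375 = (a^4 − 5a^3 − 39a^2 + 125a + 350) + (3a^3 − a^2 − 75a + 25)
  a^4 − 5a^3 − 39a^2 + 125a + 350 = ((1/3)a − 14/9)(3a^3 − a^2 − 75a + 25) + (−(140/9)a^2 + 3500/9)
  3a^3 − a^2 − 75a + 25 = (−(27/140)a + 9/140)(−(140/9)a^2 + 3500/9) + (0)
Last nonzero remainder: −(140/9)a^2 + 3500/9. Dividing through by −140/9 gives the monic gcd a^2 − 25.
Cancel a^2 − 25 from numerator and denominator to get the reduced form.

(a^2 − 2a − 15)/(a^2 − 5a − 14)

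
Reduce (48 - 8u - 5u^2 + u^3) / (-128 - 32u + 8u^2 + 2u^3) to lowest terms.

Apply the Euclidean algorithm:
  u^3 - 5u^2 - 8u + 48 = (1/2)(2u^3 + 8u^2 - 32u - 128) + (-9u^2 + 8u + 112)
  2u^3 + 8u^2 - 32u - 128 = (-(2/9)u - 88/81)(-9u^2 + 8u + 112) + ((128/81)u - 512/81)
  -9u^2 + 8u + 112 = (-(729/128)u - 567/32)((128/81)u - 512/81) + (0)
Last nonzero remainder: (128/81)u - 512/81. Dividing through by 128/81 gives the monic gcd u - 4.
Cancel u - 4 from numerator and denominator to get the reduced form.

(-12 - u + u^2)/(32 + 16u + 2u^2)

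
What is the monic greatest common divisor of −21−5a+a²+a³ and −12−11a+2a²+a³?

−3+a

Euclidean algorithm in ℚ[a]:
  a³+a²−5a−21 = (a³+2a²−11a−12) + (−a²+6a−9)
  a³+2a²−11a−12 = (−a−8)(−a²+6a−9) + (28a−84)
  −a²+6a−9 = (−(1/28)a+3/28)(28a−84) + (0)
Last nonzero remainder: 28a−84. Dividing through by 28 gives the monic gcd a−3.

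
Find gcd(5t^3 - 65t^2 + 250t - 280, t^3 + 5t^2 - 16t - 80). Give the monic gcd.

Apply the Euclidean algorithm:
  5t^3 - 65t^2 + 250t - 280 = (5)(t^3 + 5t^2 - 16t - 80) + (-90t^2 + 330t + 120)
  t^3 + 5t^2 - 16t - 80 = (-(1/90)t - 13/135)(-90t^2 + 330t + 120) + ((154/9)t - 616/9)
  -90t^2 + 330t + 120 = (-(405/77)t - 135/77)((154/9)t - 616/9) + (0)
Last nonzero remainder: (154/9)t - 616/9. Dividing through by 154/9 gives the monic gcd t - 4.

t - 4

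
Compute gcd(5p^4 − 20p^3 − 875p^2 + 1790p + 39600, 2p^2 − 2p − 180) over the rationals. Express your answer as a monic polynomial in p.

p^2 − p − 90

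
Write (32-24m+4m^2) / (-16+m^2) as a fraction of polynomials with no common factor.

(-8+4m)/(4+m)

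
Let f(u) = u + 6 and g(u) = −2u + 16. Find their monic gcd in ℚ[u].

1

Euclidean algorithm in ℚ[u]:
  u + 6 = (−1/2)(−2u + 16) + (14)
  −2u + 16 = (−(1/7)u + 8/7)(14) + (0)
The last nonzero remainder is the constant 14, so the polynomials are coprime and gcd = 1.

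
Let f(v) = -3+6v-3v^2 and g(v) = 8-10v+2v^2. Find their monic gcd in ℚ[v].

Apply the Euclidean algorithm:
  -3v^2+6v-3 = (-3/2)(2v^2-10v+8) + (-9v+9)
  2v^2-10v+8 = (-(2/9)v+8/9)(-9v+9) + (0)
Last nonzero remainder: -9v+9. Dividing through by -9 gives the monic gcd v-1.

-1+v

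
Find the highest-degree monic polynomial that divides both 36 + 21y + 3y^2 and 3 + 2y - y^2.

1

Repeated division with remainder:
  3y^2 + 21y + 36 = (-3)(-y^2 + 2y + 3) + (27y + 45)
  -y^2 + 2y + 3 = (-(1/27)y + 11/81)(27y + 45) + (-28/9)
  27y + 45 = (-(243/28)y - 405/28)(-28/9) + (0)
The last nonzero remainder is the constant -28/9, so the polynomials are coprime and gcd = 1.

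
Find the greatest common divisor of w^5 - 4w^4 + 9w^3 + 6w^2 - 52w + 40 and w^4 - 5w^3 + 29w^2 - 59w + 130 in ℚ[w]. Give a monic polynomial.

w^2 - 3w + 10

By polynomial division,
  w^5 - 4w^4 + 9w^3 + 6w^2 - 52w + 40 = (w + 1)(w^4 - 5w^3 + 29w^2 - 59w + 130) + (-15w^3 + 36w^2 - 123w - 90)
  w^4 - 5w^3 + 29w^2 - 59w + 130 = (-(1/15)w + 13/75)(-15w^3 + 36w^2 - 123w - 90) + ((364/25)w^2 - (1092/25)w + 728/5)
  -15w^3 + 36w^2 - 123w - 90 = (-(375/364)w - 225/364)((364/25)w^2 - (1092/25)w + 728/5) + (0)
Last nonzero remainder: (364/25)w^2 - (1092/25)w + 728/5. Dividing through by 364/25 gives the monic gcd w^2 - 3w + 10.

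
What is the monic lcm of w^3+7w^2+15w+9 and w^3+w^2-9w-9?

Repeated division with remainder:
  w^3+7w^2+15w+9 = (w^3+w^2-9w-9) + (6w^2+24w+18)
  w^3+w^2-9w-9 = ((1/6)w-1/2)(6w^2+24w+18) + (0)
Last nonzero remainder: 6w^2+24w+18. Dividing through by 6 gives the monic gcd w^2+4w+3.
Then lcm(f, g) = f·g / gcd(f, g); expanding and making the result monic gives the answer.

w^4+4w^3-6w^2-36w-27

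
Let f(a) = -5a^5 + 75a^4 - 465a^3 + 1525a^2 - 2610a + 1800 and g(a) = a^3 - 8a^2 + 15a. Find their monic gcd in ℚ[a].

Euclidean algorithm in ℚ[a]:
  -5a^5 + 75a^4 - 465a^3 + 1525a^2 - 2610a + 1800 = (-5a^2 + 35a - 110)(a^3 - 8a^2 + 15a) + (120a^2 - 960a + 1800)
  a^3 - 8a^2 + 15a = ((1/120)a)(120a^2 - 960a + 1800) + (0)
Last nonzero remainder: 120a^2 - 960a + 1800. Dividing through by 120 gives the monic gcd a^2 - 8a + 15.

a^2 - 8a + 15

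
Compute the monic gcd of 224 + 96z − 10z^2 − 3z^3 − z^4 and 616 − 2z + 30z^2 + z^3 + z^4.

28 + 5z + z^2

By polynomial division,
  −z^4 − 3z^3 − 10z^2 + 96z + 224 = (−1)(z^4 + z^3 + 30z^2 − 2z + 616) + (−2z^3 + 20z^2 + 94z + 840)
  z^4 + z^3 + 30z^2 − 2z + 616 = (−(1/2)z − 11/2)(−2z^3 + 20z^2 + 94z + 840) + (187z^2 + 935z + 5236)
  −2z^3 + 20z^2 + 94z + 840 = (−(2/187)z + 30/187)(187z^2 + 935z + 5236) + (0)
Last nonzero remainder: 187z^2 + 935z + 5236. Dividing through by 187 gives the monic gcd z^2 + 5z + 28.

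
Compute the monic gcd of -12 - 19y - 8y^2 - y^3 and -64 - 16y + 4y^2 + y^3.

4 + y

By polynomial division,
  -y^3 - 8y^2 - 19y - 12 = (-1)(y^3 + 4y^2 - 16y - 64) + (-4y^2 - 35y - 76)
  y^3 + 4y^2 - 16y - 64 = (-(1/4)y + 19/16)(-4y^2 - 35y - 76) + ((105/16)y + 105/4)
  -4y^2 - 35y - 76 = (-(64/105)y - 304/105)((105/16)y + 105/4) + (0)
Last nonzero remainder: (105/16)y + 105/4. Dividing through by 105/16 gives the monic gcd y + 4.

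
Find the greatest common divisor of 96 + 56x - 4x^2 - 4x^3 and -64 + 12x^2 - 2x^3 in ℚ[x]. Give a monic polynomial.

-8 - 2x + x^2

Repeated division with remainder:
  -4x^3 - 4x^2 + 56x + 96 = (2)(-2x^3 + 12x^2 - 64) + (-28x^2 + 56x + 224)
  -2x^3 + 12x^2 - 64 = ((1/14)x - 2/7)(-28x^2 + 56x + 224) + (0)
Last nonzero remainder: -28x^2 + 56x + 224. Dividing through by -28 gives the monic gcd x^2 - 2x - 8.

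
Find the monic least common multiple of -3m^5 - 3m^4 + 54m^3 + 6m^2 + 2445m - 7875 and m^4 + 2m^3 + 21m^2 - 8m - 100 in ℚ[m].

By polynomial division,
  -3m^5 - 3m^4 + 54m^3 + 6m^2 + 2445m - 7875 = (-3m + 3)(m^4 + 2m^3 + 21m^2 - 8m - 100) + (111m^3 - 81m^2 + 2169m - 7575)
  m^4 + 2m^3 + 21m^2 - 8m - 100 = ((1/111)m + 101/4107)(111m^3 - 81m^2 + 2169m - 7575) + ((4725/1369)m^2 + (9450/1369)m + 118125/1369)
  111m^3 - 81m^2 + 2169m - 7575 = ((50653/1575)m - 138269/1575)((4725/1369)m^2 + (9450/1369)m + 118125/1369) + (0)
Last nonzero remainder: (4725/1369)m^2 + (9450/1369)m + 118125/1369. Dividing through by 4725/1369 gives the monic gcd m^2 + 2m + 25.
Then lcm(f, g) = f·g / gcd(f, g); expanding and making the result monic gives the answer.

m^7 + m^6 - 22m^5 - 6m^4 - 743m^3 + 2633m^2 + 3260m - 10500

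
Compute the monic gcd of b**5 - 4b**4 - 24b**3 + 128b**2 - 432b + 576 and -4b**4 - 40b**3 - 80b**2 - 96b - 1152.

Euclidean algorithm in ℚ[b]:
  b**5 - 4b**4 - 24b**3 + 128b**2 - 432b + 576 = (-(1/4)b + 7/2)(-4b**4 - 40b**3 - 80b**2 - 96b - 1152) + (96b**3 + 384b**2 - 384b + 4608)
  -4b**4 - 40b**3 - 80b**2 - 96b - 1152 = (-(1/24)b - 1/4)(96b**3 + 384b**2 - 384b + 4608) + (0)
Last nonzero remainder: 96b**3 + 384b**2 - 384b + 4608. Dividing through by 96 gives the monic gcd b**3 + 4b**2 - 4b + 48.

b**3 + 4b**2 - 4b + 48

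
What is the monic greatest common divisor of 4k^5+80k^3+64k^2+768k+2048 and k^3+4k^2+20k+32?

k^3+4k^2+20k+32

Repeated division with remainder:
  4k^5+80k^3+64k^2+768k+2048 = (4k^2-16k+64)(k^3+4k^2+20k+32) + (0)
The last nonzero remainder k^3+4k^2+20k+32 is already monic.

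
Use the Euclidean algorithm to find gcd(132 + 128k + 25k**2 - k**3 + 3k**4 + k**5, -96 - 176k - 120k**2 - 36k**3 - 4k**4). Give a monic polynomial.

12 + 16k + 7k**2 + k**3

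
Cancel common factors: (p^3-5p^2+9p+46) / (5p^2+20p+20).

Repeated division with remainder:
  p^3-5p^2+9p+46 = ((1/5)p-9/5)(5p^2+20p+20) + (41p+82)
  5p^2+20p+20 = ((5/41)p+10/41)(41p+82) + (0)
Last nonzero remainder: 41p+82. Dividing through by 41 gives the monic gcd p+2.
Cancel p+2 from numerator and denominator to get the reduced form.

(p^2-7p+23)/(5p+10)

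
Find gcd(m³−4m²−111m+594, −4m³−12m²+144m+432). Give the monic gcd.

Euclidean algorithm in ℚ[m]:
  m³−4m²−111m+594 = (−1/4)(−4m³−12m²+144m+432) + (−7m²−75m+702)
  −4m³−12m²+144m+432 = ((4/7)m−216/49)(−7m²−75m+702) + (−(28800/49)m+172800/49)
  −7m²−75m+702 = ((343/28800)m+637/3200)(−(28800/49)m+172800/49) + (0)
Last nonzero remainder: −(28800/49)m+172800/49. Dividing through by −28800/49 gives the monic gcd m−6.

m−6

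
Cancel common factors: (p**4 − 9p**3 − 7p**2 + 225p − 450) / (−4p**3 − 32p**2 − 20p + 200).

(−p**3 + 14p**2 − 63p + 90)/(4p**2 + 12p − 40)

Apply the Euclidean algorithm:
  p**4 − 9p**3 − 7p**2 + 225p − 450 = (−(1/4)p + 17/4)(−4p**3 − 32p**2 − 20p + 200) + (124p**2 + 360p − 1300)
  −4p**3 − 32p**2 − 20p + 200 = (−(1/31)p − 158/961)(124p**2 + 360p − 1300) + (−(2640/961)p − 13200/961)
  124p**2 + 360p − 1300 = (−(29791/660)p + 12493/132)(−(2640/961)p − 13200/961) + (0)
Last nonzero remainder: −(2640/961)p − 13200/961. Dividing through by −2640/961 gives the monic gcd p + 5.
Cancel p + 5 from numerator and denominator to get the reduced form.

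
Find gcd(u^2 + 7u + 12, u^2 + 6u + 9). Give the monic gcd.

u + 3

By polynomial division,
  u^2 + 7u + 12 = (u^2 + 6u + 9) + (u + 3)
  u^2 + 6u + 9 = (u + 3)(u + 3) + (0)
The last nonzero remainder u + 3 is already monic.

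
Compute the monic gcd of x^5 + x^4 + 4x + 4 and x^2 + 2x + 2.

Repeated division with remainder:
  x^5 + x^4 + 4x + 4 = (x^3 - x^2 + 2)(x^2 + 2x + 2) + (0)
The last nonzero remainder x^2 + 2x + 2 is already monic.

x^2 + 2x + 2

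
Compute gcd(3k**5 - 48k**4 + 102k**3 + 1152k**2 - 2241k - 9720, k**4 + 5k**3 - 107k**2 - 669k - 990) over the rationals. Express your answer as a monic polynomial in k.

k**2 + 6k + 9

By polynomial division,
  3k**5 - 48k**4 + 102k**3 + 1152k**2 - 2241k - 9720 = (3k - 63)(k**4 + 5k**3 - 107k**2 - 669k - 990) + (738k**3 - 3582k**2 - 41418k - 72090)
  k**4 + 5k**3 - 107k**2 - 669k - 990 = ((1/738)k + 202/15129)(738k**3 - 3582k**2 - 41418k - 72090) + (-(5130/1681)k**2 - (30780/1681)k - 46170/1681)
  738k**3 - 3582k**2 - 41418k - 72090 = (-(68921/285)k + 149609/57)(-(5130/1681)k**2 - (30780/1681)k - 46170/1681) + (0)
Last nonzero remainder: -(5130/1681)k**2 - (30780/1681)k - 46170/1681. Dividing through by -5130/1681 gives the monic gcd k**2 + 6k + 9.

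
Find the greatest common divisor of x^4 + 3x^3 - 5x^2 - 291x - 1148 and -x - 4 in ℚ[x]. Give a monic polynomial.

x + 4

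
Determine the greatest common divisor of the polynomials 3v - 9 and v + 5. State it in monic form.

Apply the Euclidean algorithm:
  3v - 9 = (3)(v + 5) + (-24)
  v + 5 = (-(1/24)v - 5/24)(-24) + (0)
The last nonzero remainder is the constant -24, so the polynomials are coprime and gcd = 1.

1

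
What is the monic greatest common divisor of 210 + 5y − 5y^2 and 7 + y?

By polynomial division,
  −5y^2 + 5y + 210 = (−5y + 40)(y + 7) + (−70)
  y + 7 = (−(1/70)y − 1/10)(−70) + (0)
The last nonzero remainder is the constant −70, so the polynomials are coprime and gcd = 1.

1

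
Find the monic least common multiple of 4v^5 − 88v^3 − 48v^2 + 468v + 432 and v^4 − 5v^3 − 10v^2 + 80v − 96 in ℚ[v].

v^7 + 2v^6 − 30v^5 − 56v^4 + 269v^3 + 438v^2 − 720v − 864

Repeated division with remainder:
  4v^5 − 88v^3 − 48v^2 + 468v + 432 = (4v + 20)(v^4 − 5v^3 − 10v^2 + 80v − 96) + (52v^3 − 168v^2 − 748v + 2352)
  v^4 − 5v^3 − 10v^2 + 80v − 96 = ((1/52)v − 23/676)(52v^3 − 168v^2 − 748v + 2352) + (−(225/169)v^2 + (1575/169)v − 2700/169)
  52v^3 − 168v^2 − 748v + 2352 = (−(8788/225)v − 33124/225)(−(225/169)v^2 + (1575/169)v − 2700/169) + (0)
Last nonzero remainder: −(225/169)v^2 + (1575/169)v − 2700/169. Dividing through by −225/169 gives the monic gcd v^2 − 7v + 12.
Then lcm(f, g) = f·g / gcd(f, g); expanding and making the result monic gives the answer.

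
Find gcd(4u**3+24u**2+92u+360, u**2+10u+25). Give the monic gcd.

Euclidean algorithm in ℚ[u]:
  4u**3+24u**2+92u+360 = (4u−16)(u**2+10u+25) + (152u+760)
  u**2+10u+25 = ((1/152)u+5/152)(152u+760) + (0)
Last nonzero remainder: 152u+760. Dividing through by 152 gives the monic gcd u+5.

u+5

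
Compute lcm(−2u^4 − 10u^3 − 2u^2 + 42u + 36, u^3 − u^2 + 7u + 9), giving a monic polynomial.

u^6 + 3u^5 + 22u^3 + 33u^2 − 153u − 162

By polynomial division,
  −2u^4 − 10u^3 − 2u^2 + 42u + 36 = (−2u − 12)(u^3 − u^2 + 7u + 9) + (144u + 144)
  u^3 − u^2 + 7u + 9 = ((1/144)u^2 − (1/72)u + 1/16)(144u + 144) + (0)
Last nonzero remainder: 144u + 144. Dividing through by 144 gives the monic gcd u + 1.
Then lcm(f, g) = f·g / gcd(f, g); expanding and making the result monic gives the answer.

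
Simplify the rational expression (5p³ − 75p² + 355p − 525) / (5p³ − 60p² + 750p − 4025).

(p² − 8p + 15)/(p² − 5p + 115)

By polynomial division,
  5p³ − 75p² + 355p − 525 = (5p³ − 60p² + 750p − 4025) + (−15p² − 395p + 3500)
  5p³ − 60p² + 750p − 4025 = (−(1/3)p + 115/9)(−15p² − 395p + 3500) + ((62675/9)p − 438725/9)
  −15p² − 395p + 3500 = (−(27/12535)p − 180/2507)((62675/9)p − 438725/9) + (0)
Last nonzero remainder: (62675/9)p − 438725/9. Dividing through by 62675/9 gives the monic gcd p − 7.
Cancel p − 7 from numerator and denominator to get the reduced form.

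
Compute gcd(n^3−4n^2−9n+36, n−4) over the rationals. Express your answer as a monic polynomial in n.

n−4

Euclidean algorithm in ℚ[n]:
  n^3−4n^2−9n+36 = (n^2−9)(n−4) + (0)
The last nonzero remainder n−4 is already monic.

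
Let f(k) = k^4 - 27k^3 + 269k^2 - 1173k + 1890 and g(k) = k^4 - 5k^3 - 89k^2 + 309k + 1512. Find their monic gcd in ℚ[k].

k^2 - 16k + 63

Euclidean algorithm in ℚ[k]:
  k^4 - 27k^3 + 269k^2 - 1173k + 1890 = (k^4 - 5k^3 - 89k^2 + 309k + 1512) + (-22k^3 + 358k^2 - 1482k + 378)
  k^4 - 5k^3 - 89k^2 + 309k + 1512 = (-(1/22)k - 62/121)(-22k^3 + 358k^2 - 1482k + 378) + ((3276/121)k^2 - (52416/121)k + 206388/121)
  -22k^3 + 358k^2 - 1482k + 378 = (-(1331/1638)k + 121/546)((3276/121)k^2 - (52416/121)k + 206388/121) + (0)
Last nonzero remainder: (3276/121)k^2 - (52416/121)k + 206388/121. Dividing through by 3276/121 gives the monic gcd k^2 - 16k + 63.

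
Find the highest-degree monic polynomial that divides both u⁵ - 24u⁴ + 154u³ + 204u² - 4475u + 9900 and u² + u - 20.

Apply the Euclidean algorithm:
  u⁵ - 24u⁴ + 154u³ + 204u² - 4475u + 9900 = (u³ - 25u² + 199u - 495)(u² + u - 20) + (0)
The last nonzero remainder u² + u - 20 is already monic.

u² + u - 20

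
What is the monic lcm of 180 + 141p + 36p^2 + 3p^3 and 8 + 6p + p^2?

Apply the Euclidean algorithm:
  3p^3 + 36p^2 + 141p + 180 = (3p + 18)(p^2 + 6p + 8) + (9p + 36)
  p^2 + 6p + 8 = ((1/9)p + 2/9)(9p + 36) + (0)
Last nonzero remainder: 9p + 36. Dividing through by 9 gives the monic gcd p + 4.
Then lcm(f, g) = f·g / gcd(f, g); expanding and making the result monic gives the answer.

120 + 154p + 71p^2 + 14p^3 + p^4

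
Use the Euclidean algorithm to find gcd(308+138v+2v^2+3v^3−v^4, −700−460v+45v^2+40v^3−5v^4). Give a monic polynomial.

−14−5v+v^2

Euclidean algorithm in ℚ[v]:
  −v^4+3v^3+2v^2+138v+308 = (1/5)(−5v^4+40v^3+45v^2−460v−700) + (−5v^3−7v^2+230v+448)
  −5v^4+40v^3+45v^2−460v−700 = (v−47/5)(−5v^3−7v^2+230v+448) + (−(1254/5)v^2+1254v+17556/5)
  −5v^3−7v^2+230v+448 = ((25/1254)v+80/627)(−(1254/5)v^2+1254v+17556/5) + (0)
Last nonzero remainder: −(1254/5)v^2+1254v+17556/5. Dividing through by −1254/5 gives the monic gcd v^2−5v−14.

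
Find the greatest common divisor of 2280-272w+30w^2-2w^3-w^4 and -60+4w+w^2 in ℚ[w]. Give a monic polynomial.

Apply the Euclidean algorithm:
  -w^4-2w^3+30w^2-272w+2280 = (-w^2+2w-38)(w^2+4w-60) + (0)
The last nonzero remainder w^2+4w-60 is already monic.

-60+4w+w^2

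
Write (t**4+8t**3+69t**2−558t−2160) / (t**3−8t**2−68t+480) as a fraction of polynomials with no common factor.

(t**3+14t**2+153t+360)/(t**2−2t−80)

Euclidean algorithm in ℚ[t]:
  t**4+8t**3+69t**2−558t−2160 = (t+16)(t**3−8t**2−68t+480) + (265t**2+50t−9840)
  t**3−8t**2−68t+480 = ((1/265)t−434/14045)(265t**2+50t−9840) + (−(82368/2809)t+494208/2809)
  265t**2+50t−9840 = (−(744385/82368)t−575845/10296)(−(82368/2809)t+494208/2809) + (0)
Last nonzero remainder: −(82368/2809)t+494208/2809. Dividing through by −82368/2809 gives the monic gcd t−6.
Cancel t−6 from numerator and denominator to get the reduced form.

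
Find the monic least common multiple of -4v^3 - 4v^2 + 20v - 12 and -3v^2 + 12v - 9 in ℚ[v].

v^4 - 2v^3 - 8v^2 + 18v - 9

Euclidean algorithm in ℚ[v]:
  -4v^3 - 4v^2 + 20v - 12 = ((4/3)v + 20/3)(-3v^2 + 12v - 9) + (-48v + 48)
  -3v^2 + 12v - 9 = ((1/16)v - 3/16)(-48v + 48) + (0)
Last nonzero remainder: -48v + 48. Dividing through by -48 gives the monic gcd v - 1.
Then lcm(f, g) = f·g / gcd(f, g); expanding and making the result monic gives the answer.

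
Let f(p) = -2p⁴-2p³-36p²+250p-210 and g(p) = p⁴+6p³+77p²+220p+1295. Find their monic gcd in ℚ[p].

p²+5p+35

Euclidean algorithm in ℚ[p]:
  -2p⁴-2p³-36p²+250p-210 = (-2)(p⁴+6p³+77p²+220p+1295) + (10p³+118p²+690p+2380)
  p⁴+6p³+77p²+220p+1295 = ((1/10)p-29/50)(10p³+118p²+690p+2380) + ((1911/25)p²+(1911/5)p+13377/5)
  10p³+118p²+690p+2380 = ((250/1911)p+1700/1911)((1911/25)p²+(1911/5)p+13377/5) + (0)
Last nonzero remainder: (1911/25)p²+(1911/5)p+13377/5. Dividing through by 1911/25 gives the monic gcd p²+5p+35.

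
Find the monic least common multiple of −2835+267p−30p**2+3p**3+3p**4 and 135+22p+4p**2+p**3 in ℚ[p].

−4725−500p+39p**2−5p**3+6p**4+p**5

By polynomial division,
  3p**4+3p**3−30p**2+267p−2835 = (3p−9)(p**3+4p**2+22p+135) + (−60p**2+60p−1620)
  p**3+4p**2+22p+135 = (−(1/60)p−1/12)(−60p**2+60p−1620) + (0)
Last nonzero remainder: −60p**2+60p−1620. Dividing through by −60 gives the monic gcd p**2−p+27.
Then lcm(f, g) = f·g / gcd(f, g); expanding and making the result monic gives the answer.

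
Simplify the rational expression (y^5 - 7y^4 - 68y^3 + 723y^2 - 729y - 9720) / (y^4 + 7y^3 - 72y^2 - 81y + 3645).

Repeated division with remainder:
  y^5 - 7y^4 - 68y^3 + 723y^2 - 729y - 9720 = (y - 14)(y^4 + 7y^3 - 72y^2 - 81y + 3645) + (102y^3 - 204y^2 - 5508y + 41310)
  y^4 + 7y^3 - 72y^2 - 81y + 3645 = ((1/102)y + 3/34)(102y^3 - 204y^2 - 5508y + 41310) + (0)
Last nonzero remainder: 102y^3 - 204y^2 - 5508y + 41310. Dividing through by 102 gives the monic gcd y^3 - 2y^2 - 54y + 405.
Cancel y^3 - 2y^2 - 54y + 405 from numerator and denominator to get the reduced form.

(y^2 - 5y - 24)/(y + 9)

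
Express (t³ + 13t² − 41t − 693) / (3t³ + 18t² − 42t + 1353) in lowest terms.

(t² + 2t − 63)/(3t² − 15t + 123)

Apply the Euclidean algorithm:
  t³ + 13t² − 41t − 693 = (1/3)(3t³ + 18t² − 42t + 1353) + (7t² − 27t − 1144)
  3t³ + 18t² − 42t + 1353 = ((3/7)t + 207/49)(7t² − 27t − 1144) + ((27555/49)t + 303105/49)
  7t² − 27t − 1144 = ((343/27555)t − 5096/27555)((27555/49)t + 303105/49) + (0)
Last nonzero remainder: (27555/49)t + 303105/49. Dividing through by 27555/49 gives the monic gcd t + 11.
Cancel t + 11 from numerator and denominator to get the reduced form.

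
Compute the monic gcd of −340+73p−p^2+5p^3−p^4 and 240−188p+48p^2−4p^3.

By polynomial division,
  −p^4+5p^3−p^2+73p−340 = ((1/4)p+7/4)(−4p^3+48p^2−188p+240) + (−38p^2+342p−760)
  −4p^3+48p^2−188p+240 = ((2/19)p−6/19)(−38p^2+342p−760) + (0)
Last nonzero remainder: −38p^2+342p−760. Dividing through by −38 gives the monic gcd p^2−9p+20.

20−9p+p^2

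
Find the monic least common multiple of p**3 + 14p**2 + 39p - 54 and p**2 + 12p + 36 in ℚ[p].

p**4 + 20p**3 + 123p**2 + 180p - 324

By polynomial division,
  p**3 + 14p**2 + 39p - 54 = (p + 2)(p**2 + 12p + 36) + (-21p - 126)
  p**2 + 12p + 36 = (-(1/21)p - 2/7)(-21p - 126) + (0)
Last nonzero remainder: -21p - 126. Dividing through by -21 gives the monic gcd p + 6.
Then lcm(f, g) = f·g / gcd(f, g); expanding and making the result monic gives the answer.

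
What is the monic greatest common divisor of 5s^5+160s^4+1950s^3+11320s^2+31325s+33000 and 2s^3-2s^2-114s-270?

Repeated division with remainder:
  5s^5+160s^4+1950s^3+11320s^2+31325s+33000 = ((5/2)s^2+(165/2)s+1200)(2s^3-2s^2-114s-270) + (23800s^2+190400s+357000)
  2s^3-2s^2-114s-270 = ((1/11900)s-9/11900)(23800s^2+190400s+357000) + (0)
Last nonzero remainder: 23800s^2+190400s+357000. Dividing through by 23800 gives the monic gcd s^2+8s+15.

s^2+8s+15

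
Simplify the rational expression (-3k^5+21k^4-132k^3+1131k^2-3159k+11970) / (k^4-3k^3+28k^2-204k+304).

(-3k^3+30k^2-108k+315)/(k^2-6k+8)

Apply the Euclidean algorithm:
  -3k^5+21k^4-132k^3+1131k^2-3159k+11970 = (-3k+12)(k^4-3k^3+28k^2-204k+304) + (-12k^3+183k^2+201k+8322)
  k^4-3k^3+28k^2-204k+304 = (-(1/12)k-49/48)(-12k^3+183k^2+201k+8322) + ((3705/16)k^2+(11115/16)k+70395/8)
  -12k^3+183k^2+201k+8322 = (-(64/1235)k+1168/1235)((3705/16)k^2+(11115/16)k+70395/8) + (0)
Last nonzero remainder: (3705/16)k^2+(11115/16)k+70395/8. Dividing through by 3705/16 gives the monic gcd k^2+3k+38.
Cancel k^2+3k+38 from numerator and denominator to get the reduced form.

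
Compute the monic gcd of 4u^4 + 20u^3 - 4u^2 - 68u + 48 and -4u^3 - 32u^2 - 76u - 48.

Repeated division with remainder:
  4u^4 + 20u^3 - 4u^2 - 68u + 48 = (-u + 3)(-4u^3 - 32u^2 - 76u - 48) + (16u^2 + 112u + 192)
  -4u^3 - 32u^2 - 76u - 48 = (-(1/4)u - 1/4)(16u^2 + 112u + 192) + (0)
Last nonzero remainder: 16u^2 + 112u + 192. Dividing through by 16 gives the monic gcd u^2 + 7u + 12.

u^2 + 7u + 12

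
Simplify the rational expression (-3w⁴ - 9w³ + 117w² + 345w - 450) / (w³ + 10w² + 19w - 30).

(-3w² + 3w + 90)/(w + 6)

By polynomial division,
  -3w⁴ - 9w³ + 117w² + 345w - 450 = (-3w + 21)(w³ + 10w² + 19w - 30) + (-36w² - 144w + 180)
  w³ + 10w² + 19w - 30 = (-(1/36)w - 1/6)(-36w² - 144w + 180) + (0)
Last nonzero remainder: -36w² - 144w + 180. Dividing through by -36 gives the monic gcd w² + 4w - 5.
Cancel w² + 4w - 5 from numerator and denominator to get the reduced form.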